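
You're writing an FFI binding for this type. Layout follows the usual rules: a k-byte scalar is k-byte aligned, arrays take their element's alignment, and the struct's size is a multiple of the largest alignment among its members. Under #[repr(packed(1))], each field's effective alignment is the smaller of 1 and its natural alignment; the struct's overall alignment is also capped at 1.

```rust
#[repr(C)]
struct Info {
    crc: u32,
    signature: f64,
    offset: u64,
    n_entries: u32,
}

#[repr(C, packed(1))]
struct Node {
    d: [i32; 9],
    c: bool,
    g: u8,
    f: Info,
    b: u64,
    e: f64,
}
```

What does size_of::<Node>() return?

86

Info: 0..4  crc  (4B, 4-aligned); 4..8  -- padding (4B); 8..16  signature  (8B, 8-aligned); 16..24  offset  (8B, 8-aligned); 24..28  n_entries  (4B, 4-aligned); 28..32  -- tail padding (4B); sizeof = 32, alignof = 8
0..36  d  (36B, 1-aligned)
36..37  c  (1B, 1-aligned)
37..38  g  (1B, 1-aligned)
38..70  f  (32B, 1-aligned)
70..78  b  (8B, 1-aligned)
78..86  e  (8B, 1-aligned)
sizeof = 86, alignof = 1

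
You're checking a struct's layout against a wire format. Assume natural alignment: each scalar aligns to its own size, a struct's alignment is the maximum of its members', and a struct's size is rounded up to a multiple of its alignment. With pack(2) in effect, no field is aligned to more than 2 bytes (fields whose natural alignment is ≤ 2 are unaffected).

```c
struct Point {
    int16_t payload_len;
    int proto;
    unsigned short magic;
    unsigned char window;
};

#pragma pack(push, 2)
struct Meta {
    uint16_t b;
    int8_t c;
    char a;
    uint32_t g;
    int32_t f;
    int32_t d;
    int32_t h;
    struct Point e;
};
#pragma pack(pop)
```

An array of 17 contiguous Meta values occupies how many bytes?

544

Point: 0..2  payload_len  (2B, 2-aligned); 2..4  -- padding (2B); 4..8  proto  (4B, 4-aligned); 8..10  magic  (2B, 2-aligned); 10..11  window  (1B, 1-aligned); 11..12  -- tail padding (1B); sizeof = 12, alignof = 4
0..2  b  (2B, 2-aligned)
2..3  c  (1B, 1-aligned)
3..4  a  (1B, 1-aligned)
4..8  g  (4B, 2-aligned)
8..12  f  (4B, 2-aligned)
12..16  d  (4B, 2-aligned)
16..20  h  (4B, 2-aligned)
20..32  e  (12B, 2-aligned)
sizeof = 32, alignof = 2
array of 17: 17 × 32 = 544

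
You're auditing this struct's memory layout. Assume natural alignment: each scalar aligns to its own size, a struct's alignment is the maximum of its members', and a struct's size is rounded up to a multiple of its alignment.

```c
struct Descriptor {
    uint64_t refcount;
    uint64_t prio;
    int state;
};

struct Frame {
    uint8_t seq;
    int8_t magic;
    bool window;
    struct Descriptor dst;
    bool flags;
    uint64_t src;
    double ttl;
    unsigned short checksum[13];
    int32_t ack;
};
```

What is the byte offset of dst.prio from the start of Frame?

Descriptor: refcount at 0 (size 8, align 8) → ends 8; prio at 8 (size 8, align 8) → ends 16; state at 16 (size 4, align 4) → ends 20; tail pad 4 to reach multiple of 8; total 24 bytes, alignment 8
seq at 0 (size 1, align 1) → ends 1
magic at 1 (size 1, align 1) → ends 2
window at 2 (size 1, align 1) → ends 3
pad 5 to align 8 for dst
dst at 8 (size 24, align 8) → ends 32
within Descriptor: prio at 8
8 + 8 = 16

16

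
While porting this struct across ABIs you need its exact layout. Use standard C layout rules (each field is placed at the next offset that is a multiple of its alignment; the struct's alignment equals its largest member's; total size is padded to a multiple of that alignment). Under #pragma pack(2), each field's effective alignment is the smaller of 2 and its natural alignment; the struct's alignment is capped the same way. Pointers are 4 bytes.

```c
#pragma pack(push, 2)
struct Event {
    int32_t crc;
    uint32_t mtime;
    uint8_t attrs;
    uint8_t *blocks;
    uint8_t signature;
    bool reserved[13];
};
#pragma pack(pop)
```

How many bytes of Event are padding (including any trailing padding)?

1

crc at 0 (size 4, align 2) → ends 4
mtime at 4 (size 4, align 2) → ends 8
attrs at 8 (size 1, align 1) → ends 9
pad 1 to align 2 for blocks
blocks at 10 (size 4, align 2) → ends 14
signature at 14 (size 1, align 1) → ends 15
reserved at 15 (size 13, align 1) → ends 28
total 28 bytes, alignment 2
data bytes 27, size 28 → padding 1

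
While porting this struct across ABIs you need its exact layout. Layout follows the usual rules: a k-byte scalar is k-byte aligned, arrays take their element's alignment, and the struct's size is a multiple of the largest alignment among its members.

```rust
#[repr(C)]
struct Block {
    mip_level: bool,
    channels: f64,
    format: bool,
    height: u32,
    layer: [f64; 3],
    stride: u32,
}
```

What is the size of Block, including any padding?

@0: mip_level [1B, align 1] → 1
+7 pad (align 8)
@8: channels [8B, align 8] → 16
@16: format [1B, align 1] → 17
+3 pad (align 4)
@20: height [4B, align 4] → 24
@24: layer [24B, align 8] → 48
@48: stride [4B, align 4] → 52
+4 tail pad (align 8)
size 56, align 8

56 bytes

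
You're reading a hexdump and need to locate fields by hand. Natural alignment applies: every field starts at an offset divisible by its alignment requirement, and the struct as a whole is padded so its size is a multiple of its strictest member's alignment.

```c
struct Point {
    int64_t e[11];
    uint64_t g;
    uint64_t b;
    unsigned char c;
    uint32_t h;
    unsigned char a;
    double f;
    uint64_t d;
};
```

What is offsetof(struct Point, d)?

128

@0: e [88B, align 8] → 88
@88: g [8B, align 8] → 96
@96: b [8B, align 8] → 104
@104: c [1B, align 1] → 105
+3 pad (align 4)
@108: h [4B, align 4] → 112
@112: a [1B, align 1] → 113
+7 pad (align 8)
@120: f [8B, align 8] → 128
@128: d [8B, align 8] → 136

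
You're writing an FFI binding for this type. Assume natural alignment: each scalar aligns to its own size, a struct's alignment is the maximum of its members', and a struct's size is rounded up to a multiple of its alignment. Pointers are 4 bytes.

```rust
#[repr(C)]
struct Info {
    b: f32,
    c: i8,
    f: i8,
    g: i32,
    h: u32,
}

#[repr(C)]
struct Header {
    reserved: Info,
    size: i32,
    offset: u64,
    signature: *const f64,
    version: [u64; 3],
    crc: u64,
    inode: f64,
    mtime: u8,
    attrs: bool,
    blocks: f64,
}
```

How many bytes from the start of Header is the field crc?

Info: b at 0 (size 4, align 4) → ends 4; c at 4 (size 1, align 1) → ends 5; f at 5 (size 1, align 1) → ends 6; pad 2 to align 4 for g; g at 8 (size 4, align 4) → ends 12; h at 12 (size 4, align 4) → ends 16; total 16 bytes, alignment 4
reserved at 0 (size 16, align 4) → ends 16
size at 16 (size 4, align 4) → ends 20
pad 4 to align 8 for offset
offset at 24 (size 8, align 8) → ends 32
signature at 32 (size 4, align 4) → ends 36
pad 4 to align 8 for version
version at 40 (size 24, align 8) → ends 64
crc at 64 (size 8, align 8) → ends 72

64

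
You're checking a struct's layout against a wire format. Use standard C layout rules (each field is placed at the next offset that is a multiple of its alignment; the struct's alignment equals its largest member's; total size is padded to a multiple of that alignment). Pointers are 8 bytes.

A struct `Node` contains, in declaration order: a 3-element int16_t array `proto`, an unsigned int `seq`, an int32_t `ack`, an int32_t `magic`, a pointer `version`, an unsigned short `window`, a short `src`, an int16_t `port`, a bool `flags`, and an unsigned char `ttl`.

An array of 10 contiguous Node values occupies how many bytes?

proto at 0 (size 6, align 2) → ends 6
pad 2 to align 4 for seq
seq at 8 (size 4, align 4) → ends 12
ack at 12 (size 4, align 4) → ends 16
magic at 16 (size 4, align 4) → ends 20
pad 4 to align 8 for version
version at 24 (size 8, align 8) → ends 32
window at 32 (size 2, align 2) → ends 34
src at 34 (size 2, align 2) → ends 36
port at 36 (size 2, align 2) → ends 38
flags at 38 (size 1, align 1) → ends 39
ttl at 39 (size 1, align 1) → ends 40
total 40 bytes, alignment 8
array of 10: 10 × 40 = 400

400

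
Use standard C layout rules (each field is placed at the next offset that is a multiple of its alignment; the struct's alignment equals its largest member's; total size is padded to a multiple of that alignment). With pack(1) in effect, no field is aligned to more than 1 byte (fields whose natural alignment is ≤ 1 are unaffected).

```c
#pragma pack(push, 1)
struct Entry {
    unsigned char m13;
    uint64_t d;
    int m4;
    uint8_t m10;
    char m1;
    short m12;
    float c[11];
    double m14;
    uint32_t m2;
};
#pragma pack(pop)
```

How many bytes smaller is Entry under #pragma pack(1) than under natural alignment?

natural layout:
  m13 at 0 (size 1, align 1) → ends 1
  pad 7 to align 8 for d
  d at 8 (size 8, align 8) → ends 16
  m4 at 16 (size 4, align 4) → ends 20
  m10 at 20 (size 1, align 1) → ends 21
  m1 at 21 (size 1, align 1) → ends 22
  m12 at 22 (size 2, align 2) → ends 24
  c at 24 (size 44, align 4) → ends 68
  pad 4 to align 8 for m14
  m14 at 72 (size 8, align 8) → ends 80
  m2 at 80 (size 4, align 4) → ends 84
  tail pad 4 to reach multiple of 8
  total 88 bytes, alignment 8
packed(1) layout:
  m13 at 0 (size 1, align 1) → ends 1
  d at 1 (size 8, align 1) → ends 9
  m4 at 9 (size 4, align 1) → ends 13
  m10 at 13 (size 1, align 1) → ends 14
  m1 at 14 (size 1, align 1) → ends 15
  m12 at 15 (size 2, align 1) → ends 17
  c at 17 (size 44, align 1) → ends 61
  m14 at 61 (size 8, align 1) → ends 69
  m2 at 69 (size 4, align 1) → ends 73
  total 73 bytes, alignment 1
88 − 73 = 15

15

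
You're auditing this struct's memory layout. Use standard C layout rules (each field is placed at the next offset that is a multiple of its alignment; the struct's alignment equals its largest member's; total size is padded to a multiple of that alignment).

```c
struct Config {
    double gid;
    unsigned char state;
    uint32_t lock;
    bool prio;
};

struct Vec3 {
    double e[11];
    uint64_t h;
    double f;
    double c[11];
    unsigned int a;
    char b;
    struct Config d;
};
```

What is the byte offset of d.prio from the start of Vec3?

Config: 0..8  gid  (8B, 8-aligned); 8..9  state  (1B, 1-aligned); 9..12  -- padding (3B); 12..16  lock  (4B, 4-aligned); 16..17  prio  (1B, 1-aligned); 17..24  -- tail padding (7B); sizeof = 24, alignof = 8
0..88  e  (88B, 8-aligned)
88..96  h  (8B, 8-aligned)
96..104  f  (8B, 8-aligned)
104..192  c  (88B, 8-aligned)
192..196  a  (4B, 4-aligned)
196..197  b  (1B, 1-aligned)
197..200  -- padding (3B)
200..224  d  (24B, 8-aligned)
within Config: prio at 16
200 + 16 = 216

216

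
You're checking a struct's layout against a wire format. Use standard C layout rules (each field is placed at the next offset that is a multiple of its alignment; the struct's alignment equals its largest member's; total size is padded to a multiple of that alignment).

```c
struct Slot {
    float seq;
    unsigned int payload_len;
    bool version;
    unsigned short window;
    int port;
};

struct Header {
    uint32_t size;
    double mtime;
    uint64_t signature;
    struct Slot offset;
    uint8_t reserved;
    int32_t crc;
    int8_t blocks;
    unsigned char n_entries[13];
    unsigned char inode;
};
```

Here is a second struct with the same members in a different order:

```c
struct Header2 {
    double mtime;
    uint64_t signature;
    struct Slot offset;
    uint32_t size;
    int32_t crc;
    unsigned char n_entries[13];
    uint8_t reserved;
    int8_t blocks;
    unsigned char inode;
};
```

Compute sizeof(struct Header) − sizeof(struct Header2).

Slot: 0..4  seq  (4B, 4-aligned); 4..8  payload_len  (4B, 4-aligned); 8..9  version  (1B, 1-aligned); 9..10  -- padding (1B); 10..12  window  (2B, 2-aligned); 12..16  port  (4B, 4-aligned); sizeof = 16, alignof = 4
0..4  size  (4B, 4-aligned)
4..8  -- padding (4B)
8..16  mtime  (8B, 8-aligned)
16..24  signature  (8B, 8-aligned)
24..40  offset  (16B, 4-aligned)
40..41  reserved  (1B, 1-aligned)
41..44  -- padding (3B)
44..48  crc  (4B, 4-aligned)
48..49  blocks  (1B, 1-aligned)
49..62  n_entries  (13B, 1-aligned)
62..63  inode  (1B, 1-aligned)
63..64  -- tail padding (1B)
sizeof = 64, alignof = 8
— Header2 —
0..8  mtime  (8B, 8-aligned)
8..16  signature  (8B, 8-aligned)
16..32  offset  (16B, 4-aligned)
32..36  size  (4B, 4-aligned)
36..40  crc  (4B, 4-aligned)
40..53  n_entries  (13B, 1-aligned)
53..54  reserved  (1B, 1-aligned)
54..55  blocks  (1B, 1-aligned)
55..56  inode  (1B, 1-aligned)
sizeof = 56, alignof = 8
64 − 56 = 8

8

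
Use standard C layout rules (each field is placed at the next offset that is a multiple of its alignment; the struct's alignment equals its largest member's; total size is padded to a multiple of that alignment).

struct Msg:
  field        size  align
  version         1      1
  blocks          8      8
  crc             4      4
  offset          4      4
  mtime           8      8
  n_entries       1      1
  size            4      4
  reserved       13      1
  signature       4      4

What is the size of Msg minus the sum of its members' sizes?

17

0..1  version  (1B, 1-aligned)
1..8  -- padding (7B)
8..16  blocks  (8B, 8-aligned)
16..20  crc  (4B, 4-aligned)
20..24  offset  (4B, 4-aligned)
24..32  mtime  (8B, 8-aligned)
32..33  n_entries  (1B, 1-aligned)
33..36  -- padding (3B)
36..40  size  (4B, 4-aligned)
40..53  reserved  (13B, 1-aligned)
53..56  -- padding (3B)
56..60  signature  (4B, 4-aligned)
60..64  -- tail padding (4B)
sizeof = 64, alignof = 8
data bytes 47, size 64 → padding 17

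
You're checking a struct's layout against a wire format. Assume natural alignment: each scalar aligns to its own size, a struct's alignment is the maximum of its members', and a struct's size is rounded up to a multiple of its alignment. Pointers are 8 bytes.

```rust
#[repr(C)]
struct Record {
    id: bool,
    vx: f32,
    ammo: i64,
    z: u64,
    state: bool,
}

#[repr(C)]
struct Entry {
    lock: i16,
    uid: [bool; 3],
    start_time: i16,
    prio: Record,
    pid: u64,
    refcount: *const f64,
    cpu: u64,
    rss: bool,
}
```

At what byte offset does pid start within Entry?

40

Record: id at 0 (size 1, align 1) → ends 1; pad 3 to align 4 for vx; vx at 4 (size 4, align 4) → ends 8; ammo at 8 (size 8, align 8) → ends 16; z at 16 (size 8, align 8) → ends 24; state at 24 (size 1, align 1) → ends 25; tail pad 7 to reach multiple of 8; total 32 bytes, alignment 8
lock at 0 (size 2, align 2) → ends 2
uid at 2 (size 3, align 1) → ends 5
pad 1 to align 2 for start_time
start_time at 6 (size 2, align 2) → ends 8
prio at 8 (size 32, align 8) → ends 40
pid at 40 (size 8, align 8) → ends 48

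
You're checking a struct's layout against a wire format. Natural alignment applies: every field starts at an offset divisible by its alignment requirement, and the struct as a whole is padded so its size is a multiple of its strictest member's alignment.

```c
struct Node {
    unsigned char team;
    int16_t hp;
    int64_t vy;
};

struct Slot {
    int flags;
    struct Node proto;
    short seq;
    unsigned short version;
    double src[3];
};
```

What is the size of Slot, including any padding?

56

Node: @0: team [1B, align 1] → 1; +1 pad (align 2); @2: hp [2B, align 2] → 4; +4 pad (align 8); @8: vy [8B, align 8] → 16; size 16, align 8
@0: flags [4B, align 4] → 4
+4 pad (align 8)
@8: proto [16B, align 8] → 24
@24: seq [2B, align 2] → 26
@26: version [2B, align 2] → 28
+4 pad (align 8)
@32: src [24B, align 8] → 56
size 56, align 8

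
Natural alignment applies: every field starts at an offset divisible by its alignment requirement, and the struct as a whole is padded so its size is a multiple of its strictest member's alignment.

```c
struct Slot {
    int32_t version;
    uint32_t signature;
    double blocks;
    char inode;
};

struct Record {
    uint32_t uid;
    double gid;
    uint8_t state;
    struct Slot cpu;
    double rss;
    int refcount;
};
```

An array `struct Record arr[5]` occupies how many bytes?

Slot: version at 0 (size 4, align 4) → ends 4; signature at 4 (size 4, align 4) → ends 8; blocks at 8 (size 8, align 8) → ends 16; inode at 16 (size 1, align 1) → ends 17; tail pad 7 to reach multiple of 8; total 24 bytes, alignment 8
uid at 0 (size 4, align 4) → ends 4
pad 4 to align 8 for gid
gid at 8 (size 8, align 8) → ends 16
state at 16 (size 1, align 1) → ends 17
pad 7 to align 8 for cpu
cpu at 24 (size 24, align 8) → ends 48
rss at 48 (size 8, align 8) → ends 56
refcount at 56 (size 4, align 4) → ends 60
tail pad 4 to reach multiple of 8
total 64 bytes, alignment 8
array of 5: 5 × 64 = 320

320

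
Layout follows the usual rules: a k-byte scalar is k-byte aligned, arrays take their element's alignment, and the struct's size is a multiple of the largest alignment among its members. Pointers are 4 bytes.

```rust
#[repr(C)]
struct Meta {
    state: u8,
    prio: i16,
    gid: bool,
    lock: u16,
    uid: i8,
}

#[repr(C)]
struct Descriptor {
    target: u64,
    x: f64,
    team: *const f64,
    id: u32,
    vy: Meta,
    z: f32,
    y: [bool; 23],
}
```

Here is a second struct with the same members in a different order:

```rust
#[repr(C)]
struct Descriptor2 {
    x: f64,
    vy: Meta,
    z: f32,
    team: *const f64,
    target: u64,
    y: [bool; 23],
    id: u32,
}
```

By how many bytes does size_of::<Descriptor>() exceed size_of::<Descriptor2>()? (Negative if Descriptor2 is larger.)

-8

Meta: state at 0 (size 1, align 1) → ends 1; pad 1 to align 2 for prio; prio at 2 (size 2, align 2) → ends 4; gid at 4 (size 1, align 1) → ends 5; pad 1 to align 2 for lock; lock at 6 (size 2, align 2) → ends 8; uid at 8 (size 1, align 1) → ends 9; tail pad 1 to reach multiple of 2; total 10 bytes, alignment 2
target at 0 (size 8, align 8) → ends 8
x at 8 (size 8, align 8) → ends 16
team at 16 (size 4, align 4) → ends 20
id at 20 (size 4, align 4) → ends 24
vy at 24 (size 10, align 2) → ends 34
pad 2 to align 4 for z
z at 36 (size 4, align 4) → ends 40
y at 40 (size 23, align 1) → ends 63
tail pad 1 to reach multiple of 8
total 64 bytes, alignment 8
— Descriptor2 —
x at 0 (size 8, align 8) → ends 8
vy at 8 (size 10, align 2) → ends 18
pad 2 to align 4 for z
z at 20 (size 4, align 4) → ends 24
team at 24 (size 4, align 4) → ends 28
pad 4 to align 8 for target
target at 32 (size 8, align 8) → ends 40
y at 40 (size 23, align 1) → ends 63
pad 1 to align 4 for id
id at 64 (size 4, align 4) → ends 68
tail pad 4 to reach multiple of 8
total 72 bytes, alignment 8
64 − 72 = -8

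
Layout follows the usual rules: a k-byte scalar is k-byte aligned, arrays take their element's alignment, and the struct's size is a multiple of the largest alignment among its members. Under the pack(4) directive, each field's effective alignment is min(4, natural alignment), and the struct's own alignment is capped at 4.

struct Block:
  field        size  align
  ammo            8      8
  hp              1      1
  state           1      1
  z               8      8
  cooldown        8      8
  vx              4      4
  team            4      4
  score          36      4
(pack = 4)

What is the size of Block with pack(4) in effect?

0..8  ammo  (8B, 4-aligned)
8..9  hp  (1B, 1-aligned)
9..10  state  (1B, 1-aligned)
10..12  -- padding (2B)
12..20  z  (8B, 4-aligned)
20..28  cooldown  (8B, 4-aligned)
28..32  vx  (4B, 4-aligned)
32..36  team  (4B, 4-aligned)
36..72  score  (36B, 4-aligned)
sizeof = 72, alignof = 4

72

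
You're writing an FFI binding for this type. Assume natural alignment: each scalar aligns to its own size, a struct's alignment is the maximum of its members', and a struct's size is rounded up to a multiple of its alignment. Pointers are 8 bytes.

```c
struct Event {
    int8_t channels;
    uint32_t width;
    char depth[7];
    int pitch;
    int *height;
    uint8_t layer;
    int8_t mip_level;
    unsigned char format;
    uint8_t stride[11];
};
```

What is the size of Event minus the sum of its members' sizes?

@0: channels [1B, align 1] → 1
+3 pad (align 4)
@4: width [4B, align 4] → 8
@8: depth [7B, align 1] → 15
+1 pad (align 4)
@16: pitch [4B, align 4] → 20
+4 pad (align 8)
@24: height [8B, align 8] → 32
@32: layer [1B, align 1] → 33
@33: mip_level [1B, align 1] → 34
@34: format [1B, align 1] → 35
@35: stride [11B, align 1] → 46
+2 tail pad (align 8)
size 48, align 8
data bytes 38, size 48 → padding 10

10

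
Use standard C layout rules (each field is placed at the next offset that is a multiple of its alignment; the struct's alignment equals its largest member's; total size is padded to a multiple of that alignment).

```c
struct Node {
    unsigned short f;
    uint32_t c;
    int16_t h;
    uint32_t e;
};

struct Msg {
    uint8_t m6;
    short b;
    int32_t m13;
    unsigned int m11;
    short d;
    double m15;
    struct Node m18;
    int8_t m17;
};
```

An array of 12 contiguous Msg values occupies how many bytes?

Node: f at 0 (size 2, align 2) → ends 2; pad 2 to align 4 for c; c at 4 (size 4, align 4) → ends 8; h at 8 (size 2, align 2) → ends 10; pad 2 to align 4 for e; e at 12 (size 4, align 4) → ends 16; total 16 bytes, alignment 4
m6 at 0 (size 1, align 1) → ends 1
pad 1 to align 2 for b
b at 2 (size 2, align 2) → ends 4
m13 at 4 (size 4, align 4) → ends 8
m11 at 8 (size 4, align 4) → ends 12
d at 12 (size 2, align 2) → ends 14
pad 2 to align 8 for m15
m15 at 16 (size 8, align 8) → ends 24
m18 at 24 (size 16, align 4) → ends 40
m17 at 40 (size 1, align 1) → ends 41
tail pad 7 to reach multiple of 8
total 48 bytes, alignment 8
array of 12: 12 × 48 = 576

576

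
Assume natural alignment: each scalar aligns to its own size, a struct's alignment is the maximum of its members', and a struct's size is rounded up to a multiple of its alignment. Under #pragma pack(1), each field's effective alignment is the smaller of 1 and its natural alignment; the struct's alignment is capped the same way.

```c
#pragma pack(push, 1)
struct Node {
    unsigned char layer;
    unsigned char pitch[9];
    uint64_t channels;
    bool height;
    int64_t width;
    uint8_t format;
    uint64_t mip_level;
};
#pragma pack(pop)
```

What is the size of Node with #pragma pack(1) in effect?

0..1  layer  (1B, 1-aligned)
1..10  pitch  (9B, 1-aligned)
10..18  channels  (8B, 1-aligned)
18..19  height  (1B, 1-aligned)
19..27  width  (8B, 1-aligned)
27..28  format  (1B, 1-aligned)
28..36  mip_level  (8B, 1-aligned)
sizeof = 36, alignof = 1

36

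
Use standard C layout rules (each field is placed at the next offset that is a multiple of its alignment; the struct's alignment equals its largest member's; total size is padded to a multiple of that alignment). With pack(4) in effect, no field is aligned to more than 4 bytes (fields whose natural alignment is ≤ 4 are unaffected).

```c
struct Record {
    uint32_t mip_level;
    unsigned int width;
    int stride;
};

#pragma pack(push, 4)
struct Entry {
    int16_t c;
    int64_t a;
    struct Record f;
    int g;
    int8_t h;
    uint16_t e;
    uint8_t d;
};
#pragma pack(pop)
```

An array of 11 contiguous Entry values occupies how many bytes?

396

Record: @0: mip_level [4B, align 4] → 4; @4: width [4B, align 4] → 8; @8: stride [4B, align 4] → 12; size 12, align 4
@0: c [2B, align 2] → 2
+2 pad (align 4)
@4: a [8B, align 4] → 12
@12: f [12B, align 4] → 24
@24: g [4B, align 4] → 28
@28: h [1B, align 1] → 29
+1 pad (align 2)
@30: e [2B, align 2] → 32
@32: d [1B, align 1] → 33
+3 tail pad (align 4)
size 36, align 4
array of 11: 11 × 36 = 396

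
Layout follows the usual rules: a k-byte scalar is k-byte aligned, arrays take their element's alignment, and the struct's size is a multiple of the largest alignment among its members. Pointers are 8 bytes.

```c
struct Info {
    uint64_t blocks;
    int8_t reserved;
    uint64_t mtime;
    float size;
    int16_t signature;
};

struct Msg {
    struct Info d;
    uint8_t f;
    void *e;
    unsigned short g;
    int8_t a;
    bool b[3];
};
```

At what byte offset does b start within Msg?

Info: @0: blocks [8B, align 8] → 8; @8: reserved [1B, align 1] → 9; +7 pad (align 8); @16: mtime [8B, align 8] → 24; @24: size [4B, align 4] → 28; @28: signature [2B, align 2] → 30; +2 tail pad (align 8); size 32, align 8
@0: d [32B, align 8] → 32
@32: f [1B, align 1] → 33
+7 pad (align 8)
@40: e [8B, align 8] → 48
@48: g [2B, align 2] → 50
@50: a [1B, align 1] → 51
@51: b [3B, align 1] → 54

51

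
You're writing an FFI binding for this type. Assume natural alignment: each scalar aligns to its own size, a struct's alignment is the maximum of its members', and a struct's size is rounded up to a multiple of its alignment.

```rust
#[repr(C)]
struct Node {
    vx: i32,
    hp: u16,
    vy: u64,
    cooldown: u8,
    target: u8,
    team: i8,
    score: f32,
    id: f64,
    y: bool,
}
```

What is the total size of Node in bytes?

0..4  vx  (4B, 4-aligned)
4..6  hp  (2B, 2-aligned)
6..8  -- padding (2B)
8..16  vy  (8B, 8-aligned)
16..17  cooldown  (1B, 1-aligned)
17..18  target  (1B, 1-aligned)
18..19  team  (1B, 1-aligned)
19..20  -- padding (1B)
20..24  score  (4B, 4-aligned)
24..32  id  (8B, 8-aligned)
32..33  y  (1B, 1-aligned)
33..40  -- tail padding (7B)
sizeof = 40, alignof = 8

40 bytes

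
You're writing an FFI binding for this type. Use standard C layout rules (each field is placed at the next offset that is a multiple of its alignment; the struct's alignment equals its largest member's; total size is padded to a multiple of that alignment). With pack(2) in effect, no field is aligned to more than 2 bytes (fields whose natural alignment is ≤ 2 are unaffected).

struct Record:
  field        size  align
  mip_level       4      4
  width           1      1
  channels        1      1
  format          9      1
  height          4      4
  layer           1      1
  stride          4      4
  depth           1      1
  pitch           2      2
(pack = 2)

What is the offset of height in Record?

@0: mip_level [4B, align 2] → 4
@4: width [1B, align 1] → 5
@5: channels [1B, align 1] → 6
@6: format [9B, align 1] → 15
+1 pad (align 2)
@16: height [4B, align 2] → 20

16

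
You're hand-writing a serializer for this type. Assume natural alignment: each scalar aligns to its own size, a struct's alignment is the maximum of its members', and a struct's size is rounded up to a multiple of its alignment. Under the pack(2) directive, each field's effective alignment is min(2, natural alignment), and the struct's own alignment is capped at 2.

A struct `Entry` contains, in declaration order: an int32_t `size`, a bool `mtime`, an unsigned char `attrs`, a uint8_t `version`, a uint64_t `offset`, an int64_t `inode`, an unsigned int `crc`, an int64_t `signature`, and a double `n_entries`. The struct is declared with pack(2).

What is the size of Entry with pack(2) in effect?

0..4  size  (4B, 2-aligned)
4..5  mtime  (1B, 1-aligned)
5..6  attrs  (1B, 1-aligned)
6..7  version  (1B, 1-aligned)
7..8  -- padding (1B)
8..16  offset  (8B, 2-aligned)
16..24  inode  (8B, 2-aligned)
24..28  crc  (4B, 2-aligned)
28..36  signature  (8B, 2-aligned)
36..44  n_entries  (8B, 2-aligned)
sizeof = 44, alignof = 2

44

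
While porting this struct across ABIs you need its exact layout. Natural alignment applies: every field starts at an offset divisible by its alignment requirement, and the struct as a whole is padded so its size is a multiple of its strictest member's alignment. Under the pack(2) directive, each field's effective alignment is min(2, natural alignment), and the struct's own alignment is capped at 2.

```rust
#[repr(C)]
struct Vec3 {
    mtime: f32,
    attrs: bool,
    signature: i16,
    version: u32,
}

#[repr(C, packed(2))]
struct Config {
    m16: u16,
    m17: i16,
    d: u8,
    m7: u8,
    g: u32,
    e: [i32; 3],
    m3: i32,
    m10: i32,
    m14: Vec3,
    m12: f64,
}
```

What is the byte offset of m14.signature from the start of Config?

Vec3: 0..4  mtime  (4B, 4-aligned); 4..5  attrs  (1B, 1-aligned); 5..6  -- padding (1B); 6..8  signature  (2B, 2-aligned); 8..12  version  (4B, 4-aligned); sizeof = 12, alignof = 4
0..2  m16  (2B, 2-aligned)
2..4  m17  (2B, 2-aligned)
4..5  d  (1B, 1-aligned)
5..6  m7  (1B, 1-aligned)
6..10  g  (4B, 2-aligned)
10..22  e  (12B, 2-aligned)
22..26  m3  (4B, 2-aligned)
26..30  m10  (4B, 2-aligned)
30..42  m14  (12B, 2-aligned)
within Vec3: signature at 6
30 + 6 = 36

36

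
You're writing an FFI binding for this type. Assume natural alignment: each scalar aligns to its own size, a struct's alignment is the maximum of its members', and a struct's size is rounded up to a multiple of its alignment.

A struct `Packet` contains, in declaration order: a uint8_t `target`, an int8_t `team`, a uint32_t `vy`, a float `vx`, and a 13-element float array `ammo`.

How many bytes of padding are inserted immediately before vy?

2

target at 0 (size 1, align 1) → ends 1
team at 1 (size 1, align 1) → ends 2
pad 2 to align 4 for vy
vy at 4 (size 4, align 4) → ends 8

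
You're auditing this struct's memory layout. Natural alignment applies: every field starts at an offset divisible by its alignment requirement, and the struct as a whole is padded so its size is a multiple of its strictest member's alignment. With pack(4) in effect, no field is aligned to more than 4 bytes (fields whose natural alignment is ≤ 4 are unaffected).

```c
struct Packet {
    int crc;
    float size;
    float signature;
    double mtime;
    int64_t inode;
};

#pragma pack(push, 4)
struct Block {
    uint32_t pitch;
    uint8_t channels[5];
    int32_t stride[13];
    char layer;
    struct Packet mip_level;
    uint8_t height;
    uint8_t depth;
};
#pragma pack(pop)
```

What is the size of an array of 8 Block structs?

832

Packet: 0..4  crc  (4B, 4-aligned); 4..8  size  (4B, 4-aligned); 8..12  signature  (4B, 4-aligned); 12..16  -- padding (4B); 16..24  mtime  (8B, 8-aligned); 24..32  inode  (8B, 8-aligned); sizeof = 32, alignof = 8
0..4  pitch  (4B, 4-aligned)
4..9  channels  (5B, 1-aligned)
9..12  -- padding (3B)
12..64  stride  (52B, 4-aligned)
64..65  layer  (1B, 1-aligned)
65..68  -- padding (3B)
68..100  mip_level  (32B, 4-aligned)
100..101  height  (1B, 1-aligned)
101..102  depth  (1B, 1-aligned)
102..104  -- tail padding (2B)
sizeof = 104, alignof = 4
array of 8: 8 × 104 = 832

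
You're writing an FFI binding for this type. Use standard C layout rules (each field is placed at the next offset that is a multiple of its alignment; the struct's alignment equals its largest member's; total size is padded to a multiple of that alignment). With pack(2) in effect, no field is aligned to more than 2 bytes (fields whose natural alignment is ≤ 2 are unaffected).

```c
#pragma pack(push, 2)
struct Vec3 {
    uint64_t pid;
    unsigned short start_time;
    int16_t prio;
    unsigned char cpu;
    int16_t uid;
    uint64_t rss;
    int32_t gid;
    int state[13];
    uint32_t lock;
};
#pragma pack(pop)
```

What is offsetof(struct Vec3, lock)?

0..8  pid  (8B, 2-aligned)
8..10  start_time  (2B, 2-aligned)
10..12  prio  (2B, 2-aligned)
12..13  cpu  (1B, 1-aligned)
13..14  -- padding (1B)
14..16  uid  (2B, 2-aligned)
16..24  rss  (8B, 2-aligned)
24..28  gid  (4B, 2-aligned)
28..80  state  (52B, 2-aligned)
80..84  lock  (4B, 2-aligned)

80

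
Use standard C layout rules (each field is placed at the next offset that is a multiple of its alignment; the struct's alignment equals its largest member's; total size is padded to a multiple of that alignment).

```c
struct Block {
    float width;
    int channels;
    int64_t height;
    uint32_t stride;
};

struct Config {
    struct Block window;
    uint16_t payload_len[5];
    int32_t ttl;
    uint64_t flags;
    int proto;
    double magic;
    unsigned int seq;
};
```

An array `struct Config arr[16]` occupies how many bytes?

Block: width at 0 (size 4, align 4) → ends 4; channels at 4 (size 4, align 4) → ends 8; height at 8 (size 8, align 8) → ends 16; stride at 16 (size 4, align 4) → ends 20; tail pad 4 to reach multiple of 8; total 24 bytes, alignment 8
window at 0 (size 24, align 8) → ends 24
payload_len at 24 (size 10, align 2) → ends 34
pad 2 to align 4 for ttl
ttl at 36 (size 4, align 4) → ends 40
flags at 40 (size 8, align 8) → ends 48
proto at 48 (size 4, align 4) → ends 52
pad 4 to align 8 for magic
magic at 56 (size 8, align 8) → ends 64
seq at 64 (size 4, align 4) → ends 68
tail pad 4 to reach multiple of 8
total 72 bytes, alignment 8
array of 16: 16 × 72 = 1152

1152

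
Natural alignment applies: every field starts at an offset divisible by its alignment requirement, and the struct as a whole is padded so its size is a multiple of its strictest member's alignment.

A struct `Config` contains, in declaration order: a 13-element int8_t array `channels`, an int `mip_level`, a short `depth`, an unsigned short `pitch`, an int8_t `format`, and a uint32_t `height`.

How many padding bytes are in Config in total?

0..13  channels  (13B, 1-aligned)
13..16  -- padding (3B)
16..20  mip_level  (4B, 4-aligned)
20..22  depth  (2B, 2-aligned)
22..24  pitch  (2B, 2-aligned)
24..25  format  (1B, 1-aligned)
25..28  -- padding (3B)
28..32  height  (4B, 4-aligned)
sizeof = 32, alignof = 4
data bytes 26, size 32 → padding 6

6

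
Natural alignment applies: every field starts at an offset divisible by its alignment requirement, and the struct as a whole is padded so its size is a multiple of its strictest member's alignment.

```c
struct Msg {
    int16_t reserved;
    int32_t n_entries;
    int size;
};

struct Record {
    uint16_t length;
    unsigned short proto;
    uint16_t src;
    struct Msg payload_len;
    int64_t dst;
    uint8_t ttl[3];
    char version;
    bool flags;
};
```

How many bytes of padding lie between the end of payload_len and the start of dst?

Msg: reserved at 0 (size 2, align 2) → ends 2; pad 2 to align 4 for n_entries; n_entries at 4 (size 4, align 4) → ends 8; size at 8 (size 4, align 4) → ends 12; total 12 bytes, alignment 4
length at 0 (size 2, align 2) → ends 2
proto at 2 (size 2, align 2) → ends 4
src at 4 (size 2, align 2) → ends 6
pad 2 to align 4 for payload_len
payload_len at 8 (size 12, align 4) → ends 20
pad 4 to align 8 for dst
dst at 24 (size 8, align 8) → ends 32

4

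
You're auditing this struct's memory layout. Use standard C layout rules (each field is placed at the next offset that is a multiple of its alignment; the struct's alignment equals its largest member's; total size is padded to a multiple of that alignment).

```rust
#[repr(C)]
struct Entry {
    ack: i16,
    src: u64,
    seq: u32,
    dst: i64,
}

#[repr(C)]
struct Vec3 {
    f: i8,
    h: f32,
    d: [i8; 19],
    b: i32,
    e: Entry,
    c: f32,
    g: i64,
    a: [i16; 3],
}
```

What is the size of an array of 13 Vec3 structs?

Entry: @0: ack [2B, align 2] → 2; +6 pad (align 8); @8: src [8B, align 8] → 16; @16: seq [4B, align 4] → 20; +4 pad (align 8); @24: dst [8B, align 8] → 32; size 32, align 8
@0: f [1B, align 1] → 1
+3 pad (align 4)
@4: h [4B, align 4] → 8
@8: d [19B, align 1] → 27
+1 pad (align 4)
@28: b [4B, align 4] → 32
@32: e [32B, align 8] → 64
@64: c [4B, align 4] → 68
+4 pad (align 8)
@72: g [8B, align 8] → 80
@80: a [6B, align 2] → 86
+2 tail pad (align 8)
size 88, align 8
array of 13: 13 × 88 = 1144

1144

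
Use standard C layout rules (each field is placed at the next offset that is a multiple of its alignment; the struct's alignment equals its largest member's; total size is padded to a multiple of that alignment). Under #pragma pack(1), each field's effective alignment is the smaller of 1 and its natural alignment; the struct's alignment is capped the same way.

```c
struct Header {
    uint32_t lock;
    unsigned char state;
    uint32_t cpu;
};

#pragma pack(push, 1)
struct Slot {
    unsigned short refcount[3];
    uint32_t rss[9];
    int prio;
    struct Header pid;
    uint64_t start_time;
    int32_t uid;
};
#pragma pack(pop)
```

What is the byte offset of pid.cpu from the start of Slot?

Header: lock at 0 (size 4, align 4) → ends 4; state at 4 (size 1, align 1) → ends 5; pad 3 to align 4 for cpu; cpu at 8 (size 4, align 4) → ends 12; total 12 bytes, alignment 4
refcount at 0 (size 6, align 1) → ends 6
rss at 6 (size 36, align 1) → ends 42
prio at 42 (size 4, align 1) → ends 46
pid at 46 (size 12, align 1) → ends 58
within Header: cpu at 8
46 + 8 = 54

54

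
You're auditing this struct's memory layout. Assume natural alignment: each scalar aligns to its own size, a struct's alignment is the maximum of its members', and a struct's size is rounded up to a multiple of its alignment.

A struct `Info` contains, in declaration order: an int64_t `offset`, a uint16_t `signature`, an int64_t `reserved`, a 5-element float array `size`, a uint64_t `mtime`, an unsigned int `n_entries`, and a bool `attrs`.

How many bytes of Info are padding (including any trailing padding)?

13

offset at 0 (size 8, align 8) → ends 8
signature at 8 (size 2, align 2) → ends 10
pad 6 to align 8 for reserved
reserved at 16 (size 8, align 8) → ends 24
size at 24 (size 20, align 4) → ends 44
pad 4 to align 8 for mtime
mtime at 48 (size 8, align 8) → ends 56
n_entries at 56 (size 4, align 4) → ends 60
attrs at 60 (size 1, align 1) → ends 61
tail pad 3 to reach multiple of 8
total 64 bytes, alignment 8
data bytes 51, size 64 → padding 13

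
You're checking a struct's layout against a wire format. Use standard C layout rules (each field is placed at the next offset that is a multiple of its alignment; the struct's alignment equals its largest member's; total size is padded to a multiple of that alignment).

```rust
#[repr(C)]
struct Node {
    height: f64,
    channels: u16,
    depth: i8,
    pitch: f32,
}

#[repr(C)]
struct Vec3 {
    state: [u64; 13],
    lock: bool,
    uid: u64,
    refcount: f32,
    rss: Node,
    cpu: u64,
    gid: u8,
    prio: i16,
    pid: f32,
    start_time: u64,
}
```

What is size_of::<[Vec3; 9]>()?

1512

Node: @0: height [8B, align 8] → 8; @8: channels [2B, align 2] → 10; @10: depth [1B, align 1] → 11; +1 pad (align 4); @12: pitch [4B, align 4] → 16; size 16, align 8
@0: state [104B, align 8] → 104
@104: lock [1B, align 1] → 105
+7 pad (align 8)
@112: uid [8B, align 8] → 120
@120: refcount [4B, align 4] → 124
+4 pad (align 8)
@128: rss [16B, align 8] → 144
@144: cpu [8B, align 8] → 152
@152: gid [1B, align 1] → 153
+1 pad (align 2)
@154: prio [2B, align 2] → 156
@156: pid [4B, align 4] → 160
@160: start_time [8B, align 8] → 168
size 168, align 8
array of 9: 9 × 168 = 1512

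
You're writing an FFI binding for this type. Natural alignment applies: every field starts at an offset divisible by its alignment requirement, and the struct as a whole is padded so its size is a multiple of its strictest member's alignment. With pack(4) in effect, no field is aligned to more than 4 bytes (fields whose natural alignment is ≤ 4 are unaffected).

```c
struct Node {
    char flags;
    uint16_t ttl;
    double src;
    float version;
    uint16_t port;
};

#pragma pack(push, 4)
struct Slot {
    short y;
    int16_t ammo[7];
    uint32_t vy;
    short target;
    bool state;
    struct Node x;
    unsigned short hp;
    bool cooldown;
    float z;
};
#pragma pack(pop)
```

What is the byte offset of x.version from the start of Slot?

40

Node: @0: flags [1B, align 1] → 1; +1 pad (align 2); @2: ttl [2B, align 2] → 4; +4 pad (align 8); @8: src [8B, align 8] → 16; @16: version [4B, align 4] → 20; @20: port [2B, align 2] → 22; +2 tail pad (align 8); size 24, align 8
@0: y [2B, align 2] → 2
@2: ammo [14B, align 2] → 16
@16: vy [4B, align 4] → 20
@20: target [2B, align 2] → 22
@22: state [1B, align 1] → 23
+1 pad (align 4)
@24: x [24B, align 4] → 48
within Node: version at 16
24 + 16 = 40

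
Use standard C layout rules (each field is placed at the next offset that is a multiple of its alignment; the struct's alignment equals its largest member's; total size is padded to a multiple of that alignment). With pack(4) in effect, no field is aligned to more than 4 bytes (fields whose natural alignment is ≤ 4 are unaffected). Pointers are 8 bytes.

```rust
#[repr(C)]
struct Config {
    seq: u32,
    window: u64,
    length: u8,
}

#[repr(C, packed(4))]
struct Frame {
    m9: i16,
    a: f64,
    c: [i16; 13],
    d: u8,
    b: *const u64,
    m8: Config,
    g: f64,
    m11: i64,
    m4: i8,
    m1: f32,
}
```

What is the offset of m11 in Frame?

80

Config: seq at 0 (size 4, align 4) → ends 4; pad 4 to align 8 for window; window at 8 (size 8, align 8) → ends 16; length at 16 (size 1, align 1) → ends 17; tail pad 7 to reach multiple of 8; total 24 bytes, alignment 8
m9 at 0 (size 2, align 2) → ends 2
pad 2 to align 4 for a
a at 4 (size 8, align 4) → ends 12
c at 12 (size 26, align 2) → ends 38
d at 38 (size 1, align 1) → ends 39
pad 1 to align 4 for b
b at 40 (size 8, align 4) → ends 48
m8 at 48 (size 24, align 4) → ends 72
g at 72 (size 8, align 4) → ends 80
m11 at 80 (size 8, align 4) → ends 88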